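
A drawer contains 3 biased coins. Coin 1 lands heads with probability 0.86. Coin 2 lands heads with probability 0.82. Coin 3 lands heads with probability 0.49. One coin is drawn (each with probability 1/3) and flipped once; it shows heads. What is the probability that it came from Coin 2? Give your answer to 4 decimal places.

Posterior probability ≈ 0.3779

P(heads|C1) = 0.86; P(heads|C2) = 0.82; P(heads|C3) = 0.49.
Prior × likelihood for each source: 0.333333·0.86=0.2867, 0.333333·0.82=0.2733, 0.333333·0.49=0.1633. Summing gives P(heads) = 0.72333.
P(Coin 2 | heads) = 0.2733 / 0.72333 = 0.3779.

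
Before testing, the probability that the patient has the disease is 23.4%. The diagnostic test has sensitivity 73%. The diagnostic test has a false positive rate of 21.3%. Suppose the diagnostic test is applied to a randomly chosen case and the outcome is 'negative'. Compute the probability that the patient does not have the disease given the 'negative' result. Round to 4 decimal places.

P(¬H | E) ≈ 0.9051

Write H for 'the patient has the disease'. Prior odds H:¬H = 0.234/0.766 = 0.30548. For the 'negative' outcome, the likelihood ratio is 0.27/0.787 = 0.34307.
Posterior odds = 0.30548 × 0.34307 = 0.10480, so P(H|E) = 0.10480/(1+0.10480) = 0.0949. Then P(¬H|E) = 1 − 0.0949 = 0.9051.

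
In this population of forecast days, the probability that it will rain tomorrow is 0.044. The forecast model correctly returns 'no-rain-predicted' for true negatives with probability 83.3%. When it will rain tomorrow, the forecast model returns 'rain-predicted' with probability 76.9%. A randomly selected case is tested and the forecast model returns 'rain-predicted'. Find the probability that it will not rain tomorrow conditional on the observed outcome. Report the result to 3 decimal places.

P(¬H | E) ≈ 0.825

Write H for 'it will rain tomorrow'. Prior odds H:¬H = 0.044/0.956 = 0.046025. For the 'rain-predicted' outcome, the likelihood ratio is 0.769/0.167 = 4.6048.
Posterior odds = 0.046025 × 4.6048 = 0.21194, so P(H|E) = 0.21194/(1+0.21194) = 0.175. Then P(¬H|E) = 1 − 0.175 = 0.825.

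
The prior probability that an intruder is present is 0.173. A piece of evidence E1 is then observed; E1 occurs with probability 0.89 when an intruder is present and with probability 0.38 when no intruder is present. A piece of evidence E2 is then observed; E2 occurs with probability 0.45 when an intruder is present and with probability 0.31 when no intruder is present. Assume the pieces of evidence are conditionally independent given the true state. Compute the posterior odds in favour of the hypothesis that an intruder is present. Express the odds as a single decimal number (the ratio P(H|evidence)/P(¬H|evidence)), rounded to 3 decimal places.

Posterior odds ≈ 0.711

Prior odds = 0.173/(1−0.173) = 0.20919. In log-odds, ln(0.20919) = -1.5645.
Add log likelihood ratios: ln(2.3421) + ln(1.4516) = 1.2237.
Posterior log-odds = -0.34079, so posterior odds = exp(-0.34079) = 0.71121.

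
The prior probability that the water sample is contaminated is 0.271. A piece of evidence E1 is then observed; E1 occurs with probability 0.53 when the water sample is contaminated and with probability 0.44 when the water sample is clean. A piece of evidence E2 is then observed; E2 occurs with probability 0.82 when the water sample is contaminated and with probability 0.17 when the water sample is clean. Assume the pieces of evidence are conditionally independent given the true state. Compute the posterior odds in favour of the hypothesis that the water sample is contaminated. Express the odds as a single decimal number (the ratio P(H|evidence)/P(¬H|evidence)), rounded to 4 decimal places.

Posterior odds ≈ 2.1599

Prior odds = 0.271/(1−0.271) = 0.37174.
Likelihood ratio for E1 = 0.53/0.44 = 1.2045.
Likelihood ratio for E2 = 0.82/0.17 = 4.8235.
Posterior odds = prior odds × LR₁ × LR₂ = 2.1599.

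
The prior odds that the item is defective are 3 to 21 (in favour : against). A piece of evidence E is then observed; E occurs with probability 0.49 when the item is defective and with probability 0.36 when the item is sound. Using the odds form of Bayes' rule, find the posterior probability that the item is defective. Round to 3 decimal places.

Prior odds = 3/21 = 0.14286. In log-odds, ln(0.14286) = -1.9459.
Add log likelihood ratio: ln(1.3611) = 0.30830.
Posterior log-odds = -1.6376, so posterior odds = exp(-1.6376) = 0.19444. Converting, P(H|E) = 0.19444/1.1944 = 0.163.

Posterior probability ≈ 0.163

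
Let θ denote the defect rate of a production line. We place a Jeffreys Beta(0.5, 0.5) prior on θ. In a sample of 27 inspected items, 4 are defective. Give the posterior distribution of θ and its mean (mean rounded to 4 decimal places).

Observing 4 successes and 23 failures updates Beta(0.5, 0.5) by adding the success and failure counts to the two shape parameters: α = 0.5+4 = 4.5, β = 0.5+23 = 23.5.
Posterior mean = α/(α+β) = 4.5/28 = 0.1607.

Posterior: Beta(4.5, 23.5); mean ≈ 0.1607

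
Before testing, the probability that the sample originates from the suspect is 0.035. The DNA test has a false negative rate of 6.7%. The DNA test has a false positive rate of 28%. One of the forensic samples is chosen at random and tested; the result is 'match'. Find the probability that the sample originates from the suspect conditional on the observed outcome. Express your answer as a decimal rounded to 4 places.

P(H | E) ≈ 0.1078

Let H be the event that the sample originates from the suspect. P(H) = 0.035, so P(¬H) = 0.965. With E the 'match' result, P(E|H) = 0.933 and P(E|¬H) = 0.28.
P(E) = 0.933·0.035 + 0.28·0.965 = 0.032655 + 0.27020 = 0.30285.
By Bayes' theorem, P(H|E) = 0.032655 / 0.30285 = 0.1078.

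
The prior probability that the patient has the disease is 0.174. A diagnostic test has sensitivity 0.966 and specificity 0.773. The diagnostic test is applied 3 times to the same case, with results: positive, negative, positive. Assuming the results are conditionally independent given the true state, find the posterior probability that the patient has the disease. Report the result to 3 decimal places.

Posterior P(H) ≈ 0.144

Let H be the event that the patient has the disease; start with P(H) = 0.174. P('positive'|H) = 0.966, P('positive'|¬H) = 0.227.
Update on result 1 ('positive'): P(H) ← 0.966·0.1740 / (0.966·0.1740 + 0.227·0.8260) = 0.16808/0.35559 = 0.4727.
Update on result 2 ('negative'): P(H) ← 0.034·0.4727 / (0.034·0.4727 + 0.773·0.5273) = 0.016072/0.42368 = 0.0379.
Update on result 3 ('positive'): P(H) ← 0.966·0.0379 / (0.966·0.0379 + 0.227·0.9621) = 0.036644/0.25503 = 0.1437.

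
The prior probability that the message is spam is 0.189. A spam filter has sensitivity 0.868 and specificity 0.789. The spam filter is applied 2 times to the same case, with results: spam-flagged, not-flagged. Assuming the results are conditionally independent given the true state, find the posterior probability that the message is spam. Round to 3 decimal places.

Let H be the event that the message is spam; start with P(H) = 0.189. P('spam-flagged'|H) = 0.868, P('spam-flagged'|¬H) = 0.211.
Update on result 1 ('spam-flagged'): P(H) ← 0.868·0.1890 / (0.868·0.1890 + 0.211·0.8110) = 0.16405/0.33517 = 0.4895.
Update on result 2 ('not-flagged'): P(H) ← 0.132·0.4895 / (0.132·0.4895 + 0.789·0.5105) = 0.064608/0.46743 = 0.1382.

Posterior P(H) ≈ 0.138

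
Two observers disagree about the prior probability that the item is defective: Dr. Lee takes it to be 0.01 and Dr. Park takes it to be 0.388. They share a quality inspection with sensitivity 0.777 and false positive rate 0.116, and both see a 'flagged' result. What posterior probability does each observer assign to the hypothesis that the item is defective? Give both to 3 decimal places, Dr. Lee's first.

P('+'|H) = 0.777, P('+'|¬H) = 0.116.
Dr. Lee: numerator 0.777·0.01 = 0.0077700; evidence = 0.0077700+0.116·0.99 = 0.12261; posterior = 0.063.
Dr. Park: numerator 0.777·0.388 = 0.30148; evidence = 0.30148+0.116·0.612 = 0.37247; posterior = 0.809.

Dr. Lee: 0.063; Dr. Park: 0.809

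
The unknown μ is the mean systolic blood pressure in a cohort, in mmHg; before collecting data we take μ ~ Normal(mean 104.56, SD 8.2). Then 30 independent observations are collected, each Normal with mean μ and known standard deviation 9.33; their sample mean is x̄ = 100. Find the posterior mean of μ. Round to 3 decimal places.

Posterior mean ≈ 100.189

Prior precision 1/τ₀² = 1/8.2² = 0.0148721; data precision n/σ² = 30/9.33² = 0.344634.
Posterior precision = 0.0148721 + 0.344634 = 0.359506.
Posterior mean = (0.0148721·104.56 + 0.344634·100) / 0.359506 = 100.189.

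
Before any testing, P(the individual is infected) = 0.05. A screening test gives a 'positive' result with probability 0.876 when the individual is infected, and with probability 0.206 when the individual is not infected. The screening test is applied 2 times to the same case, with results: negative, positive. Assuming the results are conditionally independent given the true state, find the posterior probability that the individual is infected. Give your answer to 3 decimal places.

Posterior P(H) ≈ 0.034

With H the event that the individual is infected, the joint likelihood of the observed sequence is P(data|H) = 0.124·0.876 = 0.10862 and P(data|¬H) = 0.794·0.206 = 0.16356.
Bayes: P(H|data) = 0.05·0.10862 / (0.05·0.10862 + 0.95·0.16356) = 0.0054312/0.16082 = 0.0338.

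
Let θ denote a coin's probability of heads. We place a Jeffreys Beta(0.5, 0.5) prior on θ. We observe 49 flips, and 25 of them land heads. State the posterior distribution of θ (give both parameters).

The binomial likelihood is conjugate to the Beta prior: with 25 successes and 24 failures, the posterior is Beta(0.5+25, 0.5+24) = Beta(25.5, 24.5).

Posterior: Beta(25.5, 24.5)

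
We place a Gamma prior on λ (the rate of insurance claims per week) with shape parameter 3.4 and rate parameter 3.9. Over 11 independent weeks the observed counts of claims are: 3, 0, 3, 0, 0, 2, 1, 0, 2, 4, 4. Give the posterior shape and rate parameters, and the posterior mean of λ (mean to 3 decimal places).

Posterior: Gamma(shape=22.4, rate=14.9); mean ≈ 1.503

The Poisson likelihood adds the total count to the shape and the number of exposure periods to the rate. Here ∑xᵢ = 19 and n = 11, so shape 3.4→22.4 and rate 3.9→14.9.
Posterior mean = shape/rate = 22.4/14.9 = 1.503.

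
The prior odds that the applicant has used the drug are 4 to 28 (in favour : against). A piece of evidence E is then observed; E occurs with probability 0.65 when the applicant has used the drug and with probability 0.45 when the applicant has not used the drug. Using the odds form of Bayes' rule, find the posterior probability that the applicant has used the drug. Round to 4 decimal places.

Posterior probability ≈ 0.1711

Prior odds = 4/28 = 0.14286.
Likelihood ratio for E = 0.65/0.45 = 1.4444.
Posterior odds = prior odds × LR = 0.20635.
Posterior probability = odds/(1+odds) = 0.20635/1.2063 = 0.1711.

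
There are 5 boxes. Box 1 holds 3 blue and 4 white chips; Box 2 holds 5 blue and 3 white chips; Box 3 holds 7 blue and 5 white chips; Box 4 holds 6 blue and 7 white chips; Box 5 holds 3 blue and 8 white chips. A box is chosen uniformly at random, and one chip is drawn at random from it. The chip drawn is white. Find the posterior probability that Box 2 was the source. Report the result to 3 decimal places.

P(white|Box 1) = 0.5714; P(white|Box 2) = 0.375; P(white|Box 3) = 0.4167; P(white|Box 4) = 0.5385; P(white|Box 5) = 0.7273.
Prior × likelihood for each source: 0.2·0.5714=0.1143, 0.2·0.375=0.07500, 0.2·0.4167=0.08333, 0.2·0.5385=0.1077, 0.2·0.7273=0.1455. Summing gives P(white) = 0.52577.
P(Box 2 | white) = 0.07500 / 0.52577 = 0.143.

Posterior probability ≈ 0.143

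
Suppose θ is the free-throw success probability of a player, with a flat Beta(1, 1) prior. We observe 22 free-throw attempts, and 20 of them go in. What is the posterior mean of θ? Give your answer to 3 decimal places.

Posterior mean ≈ 0.875

The binomial likelihood is conjugate to the Beta prior: with 20 successes and 2 failures, the posterior is Beta(1+20, 1+2) = Beta(21, 3).
Posterior mean = α/(α+β) = 21/24 = 0.875.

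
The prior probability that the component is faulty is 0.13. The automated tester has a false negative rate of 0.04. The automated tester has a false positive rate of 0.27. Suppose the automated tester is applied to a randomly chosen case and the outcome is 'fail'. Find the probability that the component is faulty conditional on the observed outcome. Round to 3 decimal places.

Let H be the event that the component is faulty. P(H) = 0.13, so P(¬H) = 0.87. With E the 'fail' result, P(E|H) = 0.96 and P(E|¬H) = 0.27.
P(E) = 0.96·0.13 + 0.27·0.87 = 0.12480 + 0.23490 = 0.35970.
By Bayes' theorem, P(H|E) = 0.12480 / 0.35970 = 0.347.

P(H | E) ≈ 0.347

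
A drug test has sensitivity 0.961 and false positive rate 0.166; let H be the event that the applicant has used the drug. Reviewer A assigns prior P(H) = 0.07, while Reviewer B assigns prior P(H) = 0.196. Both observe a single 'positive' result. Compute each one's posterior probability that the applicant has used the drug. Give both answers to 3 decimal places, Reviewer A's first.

Reviewer A: 0.303; Reviewer B: 0.585

The likelihood ratio for a 'positive' result is 0.961/0.166 = 5.7892.
Reviewer A: prior odds 0.07/0.93 = 0.075269; posterior odds 0.43574; posterior probability 0.303.
Reviewer B: prior odds 0.196/0.804 = 0.24378; posterior odds 1.4113; posterior probability 0.585.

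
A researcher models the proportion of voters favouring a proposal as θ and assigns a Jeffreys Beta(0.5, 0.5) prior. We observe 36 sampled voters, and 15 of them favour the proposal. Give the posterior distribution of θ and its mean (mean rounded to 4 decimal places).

Posterior: Beta(15.5, 21.5); mean ≈ 0.4189

Observing 15 successes and 21 failures updates Beta(0.5, 0.5) by adding the success and failure counts to the two shape parameters: α = 0.5+15 = 15.5, β = 0.5+21 = 21.5.
E[θ | data] = 15.5/(15.5+21.5) = 0.4189.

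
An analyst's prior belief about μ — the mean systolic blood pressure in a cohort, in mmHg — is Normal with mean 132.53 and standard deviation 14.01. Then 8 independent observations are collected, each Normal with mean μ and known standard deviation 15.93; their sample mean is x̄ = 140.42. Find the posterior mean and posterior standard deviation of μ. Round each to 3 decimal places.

Posterior mean ≈ 139.322; posterior SD ≈ 5.226

Prior precision 1/τ₀² = 1/14.01² = 0.00509476; data precision n/σ² = 8/15.93² = 0.0315252.
Posterior precision = 0.00509476 + 0.0315252 = 0.0366200, giving posterior SD = 1/√0.0366200 = 5.226.
Posterior mean = (0.00509476·132.53 + 0.0315252·140.42) / 0.0366200 = 139.322.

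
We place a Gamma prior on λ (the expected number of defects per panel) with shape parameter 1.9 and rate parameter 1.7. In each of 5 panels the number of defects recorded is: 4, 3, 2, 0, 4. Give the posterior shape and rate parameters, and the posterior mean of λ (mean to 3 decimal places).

Total count ∑xᵢ = 13 over n = 5 panels.
Gamma is conjugate to the Poisson likelihood: posterior is Gamma(shape = 1.9+13 = 14.9, rate = 1.7+5 = 6.7).
Posterior mean = shape/rate = 14.9/6.7 = 2.224.

Posterior: Gamma(shape=14.9, rate=6.7); mean ≈ 2.224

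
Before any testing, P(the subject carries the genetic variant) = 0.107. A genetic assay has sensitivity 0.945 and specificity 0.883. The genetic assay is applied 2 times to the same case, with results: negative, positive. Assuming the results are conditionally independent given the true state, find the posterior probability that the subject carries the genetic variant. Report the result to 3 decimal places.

With H the event that the subject carries the genetic variant, the joint likelihood of the observed sequence is P(data|H) = 0.055·0.945 = 0.051975 and P(data|¬H) = 0.883·0.117 = 0.10331.
Bayes: P(H|data) = 0.107·0.051975 / (0.107·0.051975 + 0.893·0.10331) = 0.0055613/0.097818 = 0.0569.

Posterior P(H) ≈ 0.057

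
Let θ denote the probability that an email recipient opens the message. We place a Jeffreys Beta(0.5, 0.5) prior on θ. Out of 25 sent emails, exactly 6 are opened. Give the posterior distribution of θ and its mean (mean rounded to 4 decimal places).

Observing 6 successes and 19 failures updates Beta(0.5, 0.5) by adding the success and failure counts to the two shape parameters: α = 0.5+6 = 6.5, β = 0.5+19 = 19.5.
Posterior mean = α/(α+β) = 6.5/26 = 0.2500.

Posterior: Beta(6.5, 19.5); mean ≈ 0.2500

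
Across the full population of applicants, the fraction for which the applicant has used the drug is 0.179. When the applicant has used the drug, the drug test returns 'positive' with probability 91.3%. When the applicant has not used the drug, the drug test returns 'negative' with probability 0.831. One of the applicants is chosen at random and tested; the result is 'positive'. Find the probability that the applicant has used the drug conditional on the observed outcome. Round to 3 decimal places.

P(H | E) ≈ 0.541

Let H be the event that the applicant has used the drug. P(H) = 0.179, so P(¬H) = 0.821. With E the 'positive' result, P(E|H) = 0.913 and P(E|¬H) = 0.169.
P(E) = 0.913·0.179 + 0.169·0.821 = 0.16343 + 0.13875 = 0.30218.
By Bayes' theorem, P(H|E) = 0.16343 / 0.30218 = 0.541.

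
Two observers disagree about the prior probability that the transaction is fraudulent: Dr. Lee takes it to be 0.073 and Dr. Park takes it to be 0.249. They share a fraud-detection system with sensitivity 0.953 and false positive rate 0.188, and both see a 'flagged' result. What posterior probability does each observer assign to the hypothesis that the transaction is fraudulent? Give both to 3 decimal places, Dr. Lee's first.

Dr. Lee: 0.285; Dr. Park: 0.627

P('+'|H) = 0.953, P('+'|¬H) = 0.188.
Dr. Lee: numerator 0.953·0.073 = 0.069569; evidence = 0.069569+0.188·0.927 = 0.24385; posterior = 0.285.
Dr. Park: numerator 0.953·0.249 = 0.23730; evidence = 0.23730+0.188·0.751 = 0.37848; posterior = 0.627.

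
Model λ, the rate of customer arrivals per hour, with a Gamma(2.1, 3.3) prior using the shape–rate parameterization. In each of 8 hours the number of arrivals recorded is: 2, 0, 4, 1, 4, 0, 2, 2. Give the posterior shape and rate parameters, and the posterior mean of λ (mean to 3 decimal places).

Posterior: Gamma(shape=17.1, rate=11.3); mean ≈ 1.513

The Poisson likelihood adds the total count to the shape and the number of exposure periods to the rate. Here ∑xᵢ = 15 and n = 8, so shape 2.1→17.1 and rate 3.3→11.3.
E[λ | data] = 17.1/11.3 = 1.513.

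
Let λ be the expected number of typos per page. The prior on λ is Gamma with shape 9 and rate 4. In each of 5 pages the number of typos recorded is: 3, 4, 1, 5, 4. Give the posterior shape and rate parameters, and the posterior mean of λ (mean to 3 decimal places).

Posterior: Gamma(shape=26, rate=9); mean ≈ 2.889

The Poisson likelihood adds the total count to the shape and the number of exposure periods to the rate. Here ∑xᵢ = 17 and n = 5, so shape 9→26 and rate 4→9.
Posterior mean = shape/rate = 26/9 = 2.889.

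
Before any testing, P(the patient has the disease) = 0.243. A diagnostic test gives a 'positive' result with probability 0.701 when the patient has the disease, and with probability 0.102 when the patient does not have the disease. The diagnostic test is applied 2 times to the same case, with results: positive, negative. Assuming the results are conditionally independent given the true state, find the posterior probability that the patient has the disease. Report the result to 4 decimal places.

Let H be the event that the patient has the disease; start with P(H) = 0.243. P('positive'|H) = 0.701, P('positive'|¬H) = 0.102.
Update on result 1 ('positive'): P(H) ← 0.701·0.2430 / (0.701·0.2430 + 0.102·0.7570) = 0.17034/0.24756 = 0.6881.
Update on result 2 ('negative'): P(H) ← 0.299·0.6881 / (0.299·0.6881 + 0.898·0.3119) = 0.20574/0.48583 = 0.4235.

Posterior P(H) ≈ 0.4235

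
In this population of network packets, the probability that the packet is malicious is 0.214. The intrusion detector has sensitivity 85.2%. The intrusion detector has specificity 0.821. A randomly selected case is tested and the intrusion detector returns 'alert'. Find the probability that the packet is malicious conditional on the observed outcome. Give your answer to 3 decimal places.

P(H | E) ≈ 0.564

Write H for 'the packet is malicious'. Prior odds H:¬H = 0.214/0.786 = 0.27226. For the 'alert' outcome, the likelihood ratio is 0.852/0.179 = 4.7598.
Posterior odds = 0.27226 × 4.7598 = 1.2959, so P(H|E) = 1.2959/(1+1.2959) = 0.564.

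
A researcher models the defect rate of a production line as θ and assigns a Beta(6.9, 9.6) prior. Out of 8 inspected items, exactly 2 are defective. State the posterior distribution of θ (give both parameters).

Observing 2 successes and 6 failures updates Beta(6.9, 9.6) by adding the success and failure counts to the two shape parameters: α = 6.9+2 = 8.9, β = 9.6+6 = 15.6.

Posterior: Beta(8.9, 15.6)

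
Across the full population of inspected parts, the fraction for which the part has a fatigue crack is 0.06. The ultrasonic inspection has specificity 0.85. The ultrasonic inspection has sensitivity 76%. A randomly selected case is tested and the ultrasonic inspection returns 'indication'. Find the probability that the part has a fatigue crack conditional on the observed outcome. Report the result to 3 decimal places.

Write H for 'the part has a fatigue crack'. Prior odds H:¬H = 0.06/0.94 = 0.063830. For the 'indication' outcome, the likelihood ratio is 0.76/0.15 = 5.0667.
Posterior odds = 0.063830 × 5.0667 = 0.32340, so P(H|E) = 0.32340/(1+0.32340) = 0.244.

P(H | E) ≈ 0.244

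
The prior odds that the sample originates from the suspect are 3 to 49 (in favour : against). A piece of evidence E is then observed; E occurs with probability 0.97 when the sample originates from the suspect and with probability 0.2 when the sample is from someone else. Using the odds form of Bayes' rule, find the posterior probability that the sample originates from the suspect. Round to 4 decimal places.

Prior odds = 3/49 = 0.061224.
Likelihood ratio for E = 0.97/0.2 = 4.8500.
Posterior odds = prior odds × LR = 0.29694.
Posterior probability = odds/(1+odds) = 0.29694/1.2969 = 0.2290.

Posterior probability ≈ 0.2290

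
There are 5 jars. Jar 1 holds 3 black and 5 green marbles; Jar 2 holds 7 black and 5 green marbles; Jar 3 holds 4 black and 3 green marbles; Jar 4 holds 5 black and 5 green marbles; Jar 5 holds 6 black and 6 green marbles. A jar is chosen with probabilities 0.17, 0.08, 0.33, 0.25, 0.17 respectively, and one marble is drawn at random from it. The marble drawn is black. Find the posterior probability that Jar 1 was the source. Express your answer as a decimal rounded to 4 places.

Tabulate prior·likelihood by source: [1] prior 0.17, lik 0.375, product 0.06375; [2] prior 0.08, lik 0.5833, product 0.04667; [3] prior 0.33, lik 0.5714, product 0.1886; [4] prior 0.25, lik 0.5, product 0.1250; [5] prior 0.17, lik 0.5, product 0.08500.
Normalizing constant = 0.50899; the posterior for Jar 1 is its product over the sum, 0.06375/0.50899 = 0.1252.

Posterior probability ≈ 0.1252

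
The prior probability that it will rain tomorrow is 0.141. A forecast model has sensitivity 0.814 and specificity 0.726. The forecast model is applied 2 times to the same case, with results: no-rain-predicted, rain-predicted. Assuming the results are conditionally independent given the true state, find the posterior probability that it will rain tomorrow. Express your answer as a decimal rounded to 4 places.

Let H be the event that it will rain tomorrow; start with P(H) = 0.141. P('rain-predicted'|H) = 0.814, P('rain-predicted'|¬H) = 0.274.
Update on result 1 ('no-rain-predicted'): P(H) ← 0.186·0.1410 / (0.186·0.1410 + 0.726·0.8590) = 0.026226/0.64986 = 0.0404.
Update on result 2 ('rain-predicted'): P(H) ← 0.814·0.0404 / (0.814·0.0404 + 0.274·0.9596) = 0.032850/0.29579 = 0.1111.

Posterior P(H) ≈ 0.1111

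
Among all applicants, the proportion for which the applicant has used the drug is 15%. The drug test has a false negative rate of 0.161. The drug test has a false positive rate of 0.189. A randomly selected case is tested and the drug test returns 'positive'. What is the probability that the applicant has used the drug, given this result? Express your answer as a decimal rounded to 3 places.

P(H | E) ≈ 0.439

Let H be the event that the applicant has used the drug. P(H) = 0.15, so P(¬H) = 0.85. With E the 'positive' result, P(E|H) = 0.839 and P(E|¬H) = 0.189.
P(E) = 0.839·0.15 + 0.189·0.85 = 0.12585 + 0.16065 = 0.28650.
By Bayes' theorem, P(H|E) = 0.12585 / 0.28650 = 0.439.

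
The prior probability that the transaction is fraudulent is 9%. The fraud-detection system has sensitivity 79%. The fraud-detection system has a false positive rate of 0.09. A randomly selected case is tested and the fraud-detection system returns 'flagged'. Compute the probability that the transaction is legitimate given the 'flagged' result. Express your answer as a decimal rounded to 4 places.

Write H for 'the transaction is fraudulent'. Prior odds H:¬H = 0.09/0.91 = 0.098901. For the 'flagged' outcome, the likelihood ratio is 0.79/0.09 = 8.7778.
Posterior odds = 0.098901 × 8.7778 = 0.86813, so P(H|E) = 0.86813/(1+0.86813) = 0.4647. Then P(¬H|E) = 1 − 0.4647 = 0.5353.

P(¬H | E) ≈ 0.5353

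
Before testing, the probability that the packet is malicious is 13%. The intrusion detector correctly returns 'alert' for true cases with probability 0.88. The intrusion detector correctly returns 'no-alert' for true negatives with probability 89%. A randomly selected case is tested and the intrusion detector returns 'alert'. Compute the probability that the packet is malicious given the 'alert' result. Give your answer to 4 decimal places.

Let H be the event that the packet is malicious. P(H) = 0.13, so P(¬H) = 0.87. With E the 'alert' result, P(E|H) = 0.88 and P(E|¬H) = 0.11.
P(E) = 0.88·0.13 + 0.11·0.87 = 0.11440 + 0.095700 = 0.21010.
By Bayes' theorem, P(H|E) = 0.11440 / 0.21010 = 0.5445.

P(H | E) ≈ 0.5445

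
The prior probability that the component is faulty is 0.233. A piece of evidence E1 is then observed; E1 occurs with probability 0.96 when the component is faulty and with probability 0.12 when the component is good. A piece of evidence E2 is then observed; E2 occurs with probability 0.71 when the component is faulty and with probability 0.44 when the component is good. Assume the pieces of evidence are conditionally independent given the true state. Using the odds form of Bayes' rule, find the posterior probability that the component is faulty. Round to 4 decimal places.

Prior odds = 0.233/(1−0.233) = 0.30378.
Likelihood ratio for E1 = 0.96/0.12 = 8.0000.
Likelihood ratio for E2 = 0.71/0.44 = 1.6136.
Posterior odds = prior odds × LR₁ × LR₂ = 3.9215.
Posterior probability = odds/(1+odds) = 3.9215/4.9215 = 0.7968.

Posterior probability ≈ 0.7968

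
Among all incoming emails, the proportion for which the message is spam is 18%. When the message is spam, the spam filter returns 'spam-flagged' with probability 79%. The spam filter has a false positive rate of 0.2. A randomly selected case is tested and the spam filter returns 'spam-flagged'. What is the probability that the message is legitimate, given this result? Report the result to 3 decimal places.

P(¬H | E) ≈ 0.536

Write H for 'the message is spam'. Prior odds H:¬H = 0.18/0.82 = 0.21951. For the 'spam-flagged' outcome, the likelihood ratio is 0.79/0.2 = 3.9500.
Posterior odds = 0.21951 × 3.9500 = 0.86707, so P(H|E) = 0.86707/(1+0.86707) = 0.464. Then P(¬H|E) = 1 − 0.464 = 0.536.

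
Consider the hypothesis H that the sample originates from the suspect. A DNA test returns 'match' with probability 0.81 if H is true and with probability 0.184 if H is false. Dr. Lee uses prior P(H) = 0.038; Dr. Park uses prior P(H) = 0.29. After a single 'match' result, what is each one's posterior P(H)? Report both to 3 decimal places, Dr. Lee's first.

P('+'|H) = 0.81, P('+'|¬H) = 0.184.
Dr. Lee: numerator 0.81·0.038 = 0.030780; evidence = 0.030780+0.184·0.962 = 0.20779; posterior = 0.148.
Dr. Park: numerator 0.81·0.29 = 0.23490; evidence = 0.23490+0.184·0.71 = 0.36554; posterior = 0.643.

Dr. Lee: 0.148; Dr. Park: 0.643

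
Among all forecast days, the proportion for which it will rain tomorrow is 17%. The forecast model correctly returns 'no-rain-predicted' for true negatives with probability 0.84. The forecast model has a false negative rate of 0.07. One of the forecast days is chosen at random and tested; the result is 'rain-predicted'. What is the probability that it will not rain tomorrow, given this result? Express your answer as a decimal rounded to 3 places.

P(¬H | E) ≈ 0.457

Let H be the event that it will rain tomorrow. P(H) = 0.17, so P(¬H) = 0.83. With E the 'rain-predicted' result, P(E|H) = 0.93 and P(E|¬H) = 0.16.
P(E) = 0.93·0.17 + 0.16·0.83 = 0.15810 + 0.13280 = 0.29090.
By Bayes' theorem, P(H|E) = 0.15810 / 0.29090 = 0.543. Hence P(¬H|E) = 1 − 0.543 = 0.457.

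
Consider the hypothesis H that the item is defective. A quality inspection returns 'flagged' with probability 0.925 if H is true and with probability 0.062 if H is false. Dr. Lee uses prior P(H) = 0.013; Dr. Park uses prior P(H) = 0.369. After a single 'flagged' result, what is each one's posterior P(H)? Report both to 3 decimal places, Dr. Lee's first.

P('+'|H) = 0.925, P('+'|¬H) = 0.062.
Dr. Lee: numerator 0.925·0.013 = 0.012025; evidence = 0.012025+0.062·0.987 = 0.073219; posterior = 0.164.
Dr. Park: numerator 0.925·0.369 = 0.34132; evidence = 0.34132+0.062·0.631 = 0.38045; posterior = 0.897.

Dr. Lee: 0.164; Dr. Park: 0.897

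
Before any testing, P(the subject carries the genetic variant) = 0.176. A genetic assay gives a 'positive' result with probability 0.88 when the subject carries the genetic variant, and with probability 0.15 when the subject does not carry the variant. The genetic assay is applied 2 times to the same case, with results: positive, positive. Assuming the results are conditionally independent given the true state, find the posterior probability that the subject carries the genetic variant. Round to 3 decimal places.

Posterior P(H) ≈ 0.880

Let H be the event that the subject carries the genetic variant; start with P(H) = 0.176. P('positive'|H) = 0.88, P('positive'|¬H) = 0.15.
Update on result 1 ('positive'): P(H) ← 0.88·0.1760 / (0.88·0.1760 + 0.15·0.8240) = 0.15488/0.27848 = 0.5562.
Update on result 2 ('positive'): P(H) ← 0.88·0.5562 / (0.88·0.5562 + 0.15·0.4438) = 0.48942/0.55600 = 0.8803.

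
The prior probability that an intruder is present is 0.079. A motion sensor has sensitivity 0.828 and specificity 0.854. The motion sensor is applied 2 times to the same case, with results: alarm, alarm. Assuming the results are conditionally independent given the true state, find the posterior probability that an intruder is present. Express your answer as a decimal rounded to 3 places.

Let H be the event that an intruder is present; start with P(H) = 0.079. P('alarm'|H) = 0.828, P('alarm'|¬H) = 0.146.
Update on result 1 ('alarm'): P(H) ← 0.828·0.0790 / (0.828·0.0790 + 0.146·0.9210) = 0.065412/0.19988 = 0.3273.
Update on result 2 ('alarm'): P(H) ← 0.828·0.3273 / (0.828·0.3273 + 0.146·0.6727) = 0.27097/0.36919 = 0.7340.

Posterior P(H) ≈ 0.734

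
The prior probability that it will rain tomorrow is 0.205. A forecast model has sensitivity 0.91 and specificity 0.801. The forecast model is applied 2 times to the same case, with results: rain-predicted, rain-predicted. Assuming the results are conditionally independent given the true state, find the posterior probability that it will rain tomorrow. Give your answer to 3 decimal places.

With H the event that it will rain tomorrow, the joint likelihood of the observed sequence is P(data|H) = 0.91·0.91 = 0.82810 and P(data|¬H) = 0.199·0.199 = 0.039601.
Bayes: P(H|data) = 0.205·0.82810 / (0.205·0.82810 + 0.795·0.039601) = 0.16976/0.20124 = 0.8436.

Posterior P(H) ≈ 0.844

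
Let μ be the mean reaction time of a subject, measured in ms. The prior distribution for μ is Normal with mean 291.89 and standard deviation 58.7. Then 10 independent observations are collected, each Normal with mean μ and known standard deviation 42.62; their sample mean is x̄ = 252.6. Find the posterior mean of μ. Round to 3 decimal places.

With known σ, the Normal prior is conjugate. Weight on the data is w = (n/σ²)/(n/σ² + 1/τ₀²) = 0.00550520/(0.00550520+0.00029022) = 0.94992.
Posterior mean = w·x̄ + (1−w)·μ₀ = 0.94992·252.6 + 0.050077·291.89 = 254.568.

Posterior mean ≈ 254.568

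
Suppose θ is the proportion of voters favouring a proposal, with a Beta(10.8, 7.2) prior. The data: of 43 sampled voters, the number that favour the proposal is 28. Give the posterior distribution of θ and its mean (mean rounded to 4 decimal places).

The binomial likelihood is conjugate to the Beta prior: with 28 successes and 15 failures, the posterior is Beta(10.8+28, 7.2+15) = Beta(38.8, 22.2).
Posterior mean = α/(α+β) = 38.8/61 = 0.6361.

Posterior: Beta(38.8, 22.2); mean ≈ 0.6361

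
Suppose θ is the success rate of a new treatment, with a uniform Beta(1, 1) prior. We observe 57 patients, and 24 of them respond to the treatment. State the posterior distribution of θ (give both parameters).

Posterior: Beta(25, 34)

The binomial likelihood is conjugate to the Beta prior: with 24 successes and 33 failures, the posterior is Beta(1+24, 1+33) = Beta(25, 34).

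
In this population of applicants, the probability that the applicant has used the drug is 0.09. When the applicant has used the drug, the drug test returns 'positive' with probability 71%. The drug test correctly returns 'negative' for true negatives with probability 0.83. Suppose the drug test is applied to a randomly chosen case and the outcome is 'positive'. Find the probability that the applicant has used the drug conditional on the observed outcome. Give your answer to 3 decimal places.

Let H be the event that the applicant has used the drug. P(H) = 0.09, so P(¬H) = 0.91. With E the 'positive' result, P(E|H) = 0.71 and P(E|¬H) = 0.17.
P(E) = 0.71·0.09 + 0.17·0.91 = 0.063900 + 0.15470 = 0.21860.
By Bayes' theorem, P(H|E) = 0.063900 / 0.21860 = 0.292.

P(H | E) ≈ 0.292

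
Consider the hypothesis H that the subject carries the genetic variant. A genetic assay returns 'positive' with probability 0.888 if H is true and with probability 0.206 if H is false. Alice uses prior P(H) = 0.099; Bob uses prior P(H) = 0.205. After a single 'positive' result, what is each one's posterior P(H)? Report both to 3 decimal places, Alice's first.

P('+'|H) = 0.888, P('+'|¬H) = 0.206.
Alice: numerator 0.888·0.099 = 0.087912; evidence = 0.087912+0.206·0.901 = 0.27352; posterior = 0.321.
Bob: numerator 0.888·0.205 = 0.18204; evidence = 0.18204+0.206·0.795 = 0.34581; posterior = 0.526.

Alice: 0.321; Bob: 0.526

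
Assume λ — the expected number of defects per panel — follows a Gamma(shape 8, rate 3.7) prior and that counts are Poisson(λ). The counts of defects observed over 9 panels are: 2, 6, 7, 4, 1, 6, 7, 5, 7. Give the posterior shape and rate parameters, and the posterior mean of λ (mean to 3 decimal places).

Posterior: Gamma(shape=53, rate=12.7); mean ≈ 4.173

Total count ∑xᵢ = 45 over n = 9 panels.
Gamma is conjugate to the Poisson likelihood: posterior is Gamma(shape = 8+45 = 53, rate = 3.7+9 = 12.7).
Posterior mean = shape/rate = 53/12.7 = 4.173.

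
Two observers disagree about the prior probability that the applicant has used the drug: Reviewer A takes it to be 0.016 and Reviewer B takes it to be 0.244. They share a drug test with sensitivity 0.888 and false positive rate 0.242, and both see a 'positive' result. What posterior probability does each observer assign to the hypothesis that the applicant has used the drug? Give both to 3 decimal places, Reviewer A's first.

Reviewer A: 0.056; Reviewer B: 0.542

P('+'|H) = 0.888, P('+'|¬H) = 0.242.
Reviewer A: numerator 0.888·0.016 = 0.014208; evidence = 0.014208+0.242·0.984 = 0.25234; posterior = 0.056.
Reviewer B: numerator 0.888·0.244 = 0.21667; evidence = 0.21667+0.242·0.756 = 0.39962; posterior = 0.542.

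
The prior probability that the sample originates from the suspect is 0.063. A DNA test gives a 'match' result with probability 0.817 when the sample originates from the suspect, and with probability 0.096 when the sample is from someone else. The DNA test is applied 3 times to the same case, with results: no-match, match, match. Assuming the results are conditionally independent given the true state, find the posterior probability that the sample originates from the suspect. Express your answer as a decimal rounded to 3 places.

Posterior P(H) ≈ 0.496

With H the event that the sample originates from the suspect, the joint likelihood of the observed sequence is P(data|H) = 0.183·0.817·0.817 = 0.12215 and P(data|¬H) = 0.904·0.096·0.096 = 0.0083313.
Bayes: P(H|data) = 0.063·0.12215 / (0.063·0.12215 + 0.937·0.0083313) = 0.0076955/0.015502 = 0.4964.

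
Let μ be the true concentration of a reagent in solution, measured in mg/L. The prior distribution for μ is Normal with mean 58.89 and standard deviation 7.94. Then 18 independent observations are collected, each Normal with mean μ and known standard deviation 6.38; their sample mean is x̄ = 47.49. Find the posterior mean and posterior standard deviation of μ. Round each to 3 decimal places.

Posterior mean ≈ 47.885; posterior SD ≈ 1.478

Prior precision 1/τ₀² = 1/7.94² = 0.0158620; data precision n/σ² = 18/6.38² = 0.442213.
Posterior precision = 0.0158620 + 0.442213 = 0.458075, giving posterior SD = 1/√0.458075 = 1.478.
Posterior mean = (0.0158620·58.89 + 0.442213·47.49) / 0.458075 = 47.885.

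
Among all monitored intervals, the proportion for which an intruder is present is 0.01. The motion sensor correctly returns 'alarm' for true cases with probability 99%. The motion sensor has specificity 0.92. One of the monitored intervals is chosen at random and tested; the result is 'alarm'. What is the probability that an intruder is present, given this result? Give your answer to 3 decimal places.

Let H be the event that an intruder is present. P(H) = 0.01, so P(¬H) = 0.99. With E the 'alarm' result, P(E|H) = 0.99 and P(E|¬H) = 0.08.
P(E) = 0.99·0.01 + 0.08·0.99 = 0.0099000 + 0.079200 = 0.089100.
By Bayes' theorem, P(H|E) = 0.0099000 / 0.089100 = 0.111.

P(H | E) ≈ 0.111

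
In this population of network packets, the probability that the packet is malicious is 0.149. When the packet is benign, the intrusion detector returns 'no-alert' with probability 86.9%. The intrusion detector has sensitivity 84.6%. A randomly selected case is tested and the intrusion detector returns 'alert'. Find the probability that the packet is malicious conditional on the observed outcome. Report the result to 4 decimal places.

P(H | E) ≈ 0.5307

Let H be the event that the packet is malicious. P(H) = 0.149, so P(¬H) = 0.851. With E the 'alert' result, P(E|H) = 0.846 and P(E|¬H) = 0.131.
P(E) = 0.846·0.149 + 0.131·0.851 = 0.12605 + 0.11148 = 0.23753.
By Bayes' theorem, P(H|E) = 0.12605 / 0.23753 = 0.5307.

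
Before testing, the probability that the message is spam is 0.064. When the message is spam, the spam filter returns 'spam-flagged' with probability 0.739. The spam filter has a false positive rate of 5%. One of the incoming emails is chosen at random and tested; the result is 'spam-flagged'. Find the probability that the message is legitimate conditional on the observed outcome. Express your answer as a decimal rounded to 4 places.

P(¬H | E) ≈ 0.4974

Write H for 'the message is spam'. Prior odds H:¬H = 0.064/0.936 = 0.068376. For the 'spam-flagged' outcome, the likelihood ratio is 0.739/0.05 = 14.780.
Posterior odds = 0.068376 × 14.780 = 1.0106, so P(H|E) = 1.0106/(1+1.0106) = 0.5026. Then P(¬H|E) = 1 − 0.5026 = 0.4974.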